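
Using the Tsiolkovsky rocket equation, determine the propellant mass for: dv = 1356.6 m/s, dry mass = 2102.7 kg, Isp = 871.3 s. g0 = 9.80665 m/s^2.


ve = Isp * g0 = 871.3 * 9.80665 = 8544.534145 m/s
mass ratio = exp(dv/ve) = exp(1356.6/8544.534145) = 1.17206619
m_prop = m_dry * (mr - 1) = 2102.7 * (1.17206619 - 1)
m_prop = 361.8036 kg

361.8036 kg


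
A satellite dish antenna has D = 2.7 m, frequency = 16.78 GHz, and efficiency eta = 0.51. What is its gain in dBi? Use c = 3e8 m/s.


lambda = c/f = 3e8 / 1.678e+10 = 0.01787843 m
G = eta*(pi*D/lambda)^2 = 0.51*(pi*2.7/0.01787843)^2
G = 114799.1978 (linear)
G = 10*log10(114799.1978) = 50.5994 dBi

50.5994 dBi


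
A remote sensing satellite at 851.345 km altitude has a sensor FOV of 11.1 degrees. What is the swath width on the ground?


FOV = 11.1 deg = 0.1937315 rad
swath = 2 * alt * tan(FOV/2) = 2 * 851.345 * tan(0.09686577)
swath = 2 * 851.345 * 0.09716988
swath = 165.4502 km

165.4502 km


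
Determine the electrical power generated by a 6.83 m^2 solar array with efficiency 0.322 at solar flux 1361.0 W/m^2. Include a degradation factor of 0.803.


P = area * eta * S * degradation
P = 6.83 * 0.322 * 1361.0 * 0.803
P = 2403.5339 W

2403.5339 W


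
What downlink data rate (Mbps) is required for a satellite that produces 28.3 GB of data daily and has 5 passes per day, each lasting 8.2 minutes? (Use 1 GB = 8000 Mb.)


total contact time = 5 * 8.2 * 60 = 2460.0000 s
data = 28.3 GB = 226400.0000 Mb
rate = 226400.0000 / 2460.0000 = 92.0325 Mbps

92.0325 Mbps


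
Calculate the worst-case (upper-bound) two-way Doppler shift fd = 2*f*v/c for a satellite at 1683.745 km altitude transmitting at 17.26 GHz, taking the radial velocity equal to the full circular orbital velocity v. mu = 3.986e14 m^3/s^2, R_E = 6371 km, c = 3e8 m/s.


r = 8.054745e+06 m
v = sqrt(mu/r) = 7034.6541 m/s (worst-case radial velocity)
f = 17.26 GHz = 1.726e+10 Hz
fd = 2*f*v/c = 2*1.726e+10*7034.6541/3.0e+08
fd = 809454.2013 Hz

809454.2013 Hz


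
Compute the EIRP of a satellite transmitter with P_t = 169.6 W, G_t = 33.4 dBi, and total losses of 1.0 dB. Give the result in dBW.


Pt = 169.6 W = 22.2943 dBW
EIRP = Pt_dBW + Gt - losses = 22.2943 + 33.4 - 1.0 = 54.6943 dBW

54.6943 dBW


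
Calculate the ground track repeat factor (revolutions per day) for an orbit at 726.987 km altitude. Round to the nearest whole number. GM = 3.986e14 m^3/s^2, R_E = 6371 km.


r = 7.097987e+06 m
T = 2*pi*sqrt(r^3/mu) = 5951.3298 s = 99.1888 min
revs/day = 1440 / 99.1888 = 14.5178
Rounded: 15 revolutions per day

15 revolutions per day


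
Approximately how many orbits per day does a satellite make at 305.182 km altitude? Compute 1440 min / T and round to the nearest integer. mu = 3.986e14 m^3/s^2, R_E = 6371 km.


r = 6.676182e+06 m
T = 2*pi*sqrt(r^3/mu) = 5428.7954 s = 90.4799 min
revs/day = 1440 / 90.4799 = 15.9151
Rounded: 16 revolutions per day

16 revolutions per day


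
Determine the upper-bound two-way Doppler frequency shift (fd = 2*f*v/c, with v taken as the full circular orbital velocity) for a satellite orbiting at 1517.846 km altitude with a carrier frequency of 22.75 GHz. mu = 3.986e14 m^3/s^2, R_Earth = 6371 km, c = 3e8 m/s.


r = 7.888846e+06 m
v = sqrt(mu/r) = 7108.2371 m/s (worst-case radial velocity)
f = 22.75 GHz = 2.275e+10 Hz
fd = 2*f*v/c = 2*2.275e+10*7108.2371/3.0e+08
fd = 1.0780826e+06 Hz

1.0781e+06 Hz


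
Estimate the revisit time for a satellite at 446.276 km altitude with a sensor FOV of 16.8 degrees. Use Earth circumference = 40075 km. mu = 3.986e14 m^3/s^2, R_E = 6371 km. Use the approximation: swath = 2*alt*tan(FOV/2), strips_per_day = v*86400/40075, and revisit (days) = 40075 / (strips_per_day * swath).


swath = 2*446.276*tan(0.1466077) = 131.8006 km
v = sqrt(mu/r) = 7646.5091 m/s = 7.6465 km/s
strips/day = v*86400/40075 = 7.6465*86400/40075 = 16.4855
coverage/day = strips * swath = 16.4855 * 131.8006 = 2172.8055 km
revisit = 40075 / 2172.8055 = 18.4439 days

18.4439 days


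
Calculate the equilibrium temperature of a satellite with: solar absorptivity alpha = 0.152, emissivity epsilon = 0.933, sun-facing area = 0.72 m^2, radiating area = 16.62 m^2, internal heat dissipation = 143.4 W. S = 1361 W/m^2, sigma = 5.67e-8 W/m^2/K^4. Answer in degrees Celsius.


Numerator = alpha*S*A_sun + Q_int = 0.152*1361*0.72 + 143.4 = 292.3478 W
Denominator = eps*sigma*A_rad = 0.933*5.67e-8*16.62 = 8.7921628e-07 W/K^4
T^4 = 3.3250958e+08 K^4
T = 135.0365 K = -138.1135 C

-138.1135 degrees Celsius


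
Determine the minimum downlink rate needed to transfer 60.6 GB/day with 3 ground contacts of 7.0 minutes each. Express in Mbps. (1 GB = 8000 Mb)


total contact time = 3 * 7.0 * 60 = 1260.0000 s
data = 60.6 GB = 484800.0000 Mb
rate = 484800.0000 / 1260.0000 = 384.7619 Mbps

384.7619 Mbps


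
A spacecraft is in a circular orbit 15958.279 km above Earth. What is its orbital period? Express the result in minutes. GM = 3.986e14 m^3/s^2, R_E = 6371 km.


r = 22329.2790 km = 2.2329279e+07 m
T = 2*pi*sqrt(r^3/mu) = 2*pi*sqrt(1.1133305e+22 / 3.986e14)
T = 33206.5129 s = 553.4419 min

553.4419 minutes


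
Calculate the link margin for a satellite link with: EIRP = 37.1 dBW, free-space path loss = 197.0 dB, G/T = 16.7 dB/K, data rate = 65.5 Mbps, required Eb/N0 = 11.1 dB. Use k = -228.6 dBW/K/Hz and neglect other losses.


C/N0 = EIRP - FSPL + G/T - k = 37.1 - 197.0 + 16.7 - (-228.6)
C/N0 = 85.4000 dB-Hz
R_b = 65.5 Mbps = 6.55e+07 bps -> 10*log10(R_b) = 78.1624 dB-Hz
Eb/N0 = C/N0 - 10*log10(R_b) = 85.4000 - 78.1624 = 7.2376 dB
Margin = Eb/N0 - Eb/N0_req = 7.2376 - 11.1 = -3.8624 dB (negative margin: link does not close)

-3.8624 dB


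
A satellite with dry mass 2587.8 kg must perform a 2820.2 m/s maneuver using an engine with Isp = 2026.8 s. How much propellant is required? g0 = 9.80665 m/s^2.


ve = Isp * g0 = 2026.8 * 9.80665 = 19876.118220 m/s
mass ratio = exp(dv/ve) = exp(2820.2/19876.118220) = 1.15244857
m_prop = m_dry * (mr - 1) = 2587.8 * (1.15244857 - 1)
m_prop = 394.5064 kg

394.5064 kg


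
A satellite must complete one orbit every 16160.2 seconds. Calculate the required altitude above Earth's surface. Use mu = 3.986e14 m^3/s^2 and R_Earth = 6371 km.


T = 16160.2 s
r = (mu*T^2/(4*pi^2))^(1/3) = (3.986e14 * 16160.2^2 / (4*pi^2))^(1/3)
r = 1.3815195e+07 m = 13815.1946 km
alt = r - R_E = 13815.1946 - 6371 = 7444.1946 km

7444.1946 km


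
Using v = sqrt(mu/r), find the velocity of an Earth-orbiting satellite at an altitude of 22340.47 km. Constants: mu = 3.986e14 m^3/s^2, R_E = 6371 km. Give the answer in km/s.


r = R_E + alt = 6371.0 + 22340.47 = 28711.4700 km = 2.871147e+07 m
v = sqrt(mu/r) = sqrt(3.986e14 / 2.871147e+07) = 3725.9835 m/s = 3.7260 km/s

3.7260 km/s


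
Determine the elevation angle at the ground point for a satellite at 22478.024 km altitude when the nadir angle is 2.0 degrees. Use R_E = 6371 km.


r = R_E + alt = 28849.0240 km
Law of sines in the satellite / Earth-center / ground-point triangle:
  sin(nadir)/R_E = sin(90 + el)/r  =>  cos(el) = (r/R_E)*sin(nadir)
cos(el) = (28849.0240 / 6371.0000) * sin(2.0 deg) = 0.1580311
el = arccos(0.1580311) = 80.9074 deg
(Earth-central angle = 90 - nadir - el = 7.0926 deg)

80.9074 degrees


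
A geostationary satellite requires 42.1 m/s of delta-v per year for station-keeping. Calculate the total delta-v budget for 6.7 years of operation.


dV = rate * years = 42.1 * 6.7
dV = 282.0700 m/s

282.0700 m/s


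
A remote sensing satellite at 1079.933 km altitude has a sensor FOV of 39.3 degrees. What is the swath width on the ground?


FOV = 39.3 deg = 0.6859144 rad
swath = 2 * alt * tan(FOV/2) = 2 * 1079.933 * tan(0.3429572)
swath = 2 * 1079.933 * 0.3570676
swath = 771.2182 km

771.2182 km


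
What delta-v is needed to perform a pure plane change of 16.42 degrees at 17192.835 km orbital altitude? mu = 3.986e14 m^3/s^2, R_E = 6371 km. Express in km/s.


r = 23563.8350 km = 2.3563835e+07 m
V = sqrt(mu/r) = 4112.8764 m/s
di = 16.42 deg = 0.2865831 rad
dV = 2*V*sin(di/2) = 2*4112.8764*sin(0.1432915)
dV = 1174.6513 m/s = 1.1747 km/s

1.1747 km/s


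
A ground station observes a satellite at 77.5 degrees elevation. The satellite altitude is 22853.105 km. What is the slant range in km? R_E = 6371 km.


h = 22853.105 km, el = 77.5 deg
d = -R_E*sin(el) + sqrt((R_E*sin(el))^2 + 2*R_E*h + h^2)
d = -6371.0000*sin(1.3526) + sqrt((6371.0000*0.976296)^2 + 2*6371.0000*22853.105 + 22853.105^2)
d = 22971.5725 km

22971.5725 km


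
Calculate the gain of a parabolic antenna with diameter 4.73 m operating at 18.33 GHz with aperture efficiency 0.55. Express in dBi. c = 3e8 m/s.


lambda = c/f = 3e8 / 1.833e+10 = 0.01636661 m
G = eta*(pi*D/lambda)^2 = 0.55*(pi*4.73/0.01636661)^2
G = 453384.9887 (linear)
G = 10*log10(453384.9887) = 56.5647 dBi

56.5647 dBi


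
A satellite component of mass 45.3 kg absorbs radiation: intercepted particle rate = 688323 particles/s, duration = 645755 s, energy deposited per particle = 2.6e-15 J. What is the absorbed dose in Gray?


Total energy deposited = rate * time * E_per
  = 688323 * 645755 * 2.6e-15 = 0.001155669 J
Dose = E_total / mass = 0.001155669 / 45.3
Dose = 2.5511454e-05 Gy

2.5511e-05 Gy


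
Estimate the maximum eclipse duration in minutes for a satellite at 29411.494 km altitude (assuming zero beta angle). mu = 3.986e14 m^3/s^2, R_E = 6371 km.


r = 35782.4940 km
T = 1122.7056 min
Eclipse fraction = arcsin(R_E/r)/pi = arcsin(6371.0000/35782.4940)/pi
= arcsin(0.178048)/pi = 0.05697822
Eclipse duration = 0.05697822 * 1122.7056 = 63.9698 min

63.9698 minutes


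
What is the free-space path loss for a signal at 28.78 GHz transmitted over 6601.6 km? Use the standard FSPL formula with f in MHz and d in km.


f = 28.78 GHz = 28780.0000 MHz
d = 6601.6 km
FSPL = 32.44 + 20*log10(28780.0000) + 20*log10(6601.6)
FSPL = 32.44 + 89.1818 + 76.3930
FSPL = 198.0148 dB

198.0148 dB


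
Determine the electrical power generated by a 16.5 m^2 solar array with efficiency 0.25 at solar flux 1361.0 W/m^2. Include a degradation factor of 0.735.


P = area * eta * S * degradation
P = 16.5 * 0.25 * 1361.0 * 0.735
P = 4126.3819 W

4126.3819 W


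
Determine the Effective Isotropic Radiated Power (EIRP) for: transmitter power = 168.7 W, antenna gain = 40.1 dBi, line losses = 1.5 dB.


Pt = 168.7 W = 22.2712 dBW
EIRP = Pt_dBW + Gt - losses = 22.2712 + 40.1 - 1.5 = 60.8712 dBW

60.8712 dBW


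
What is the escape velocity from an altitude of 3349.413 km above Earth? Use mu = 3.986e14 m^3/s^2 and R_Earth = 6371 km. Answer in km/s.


r = 6371.0 + 3349.413 = 9720.4130 km = 9.720413e+06 m
v_esc = sqrt(2*mu/r) = sqrt(2*3.986e14 / 9.720413e+06)
v_esc = 9056.1016 m/s = 9.0561 km/s

9.0561 km/s


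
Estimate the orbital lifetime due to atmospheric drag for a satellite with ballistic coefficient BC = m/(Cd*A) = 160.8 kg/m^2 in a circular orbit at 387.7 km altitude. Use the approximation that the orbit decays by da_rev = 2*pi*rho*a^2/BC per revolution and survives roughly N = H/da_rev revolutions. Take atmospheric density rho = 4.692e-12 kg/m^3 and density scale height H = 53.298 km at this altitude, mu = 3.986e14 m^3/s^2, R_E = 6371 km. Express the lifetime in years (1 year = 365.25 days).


a = R_E + alt = 6758.7000 km = 6.7587e+06 m
da_rev = 2*pi*rho*a^2/BC = 2*pi*4.692e-12*(6.7587e+06)^2/160.8 = 8.374872 m per revolution
N = H/da_rev = 53298.0000 m / 8.374872 m = 6364.0377 revolutions
P = 2*pi*sqrt(a^3/mu) = 5529.7561 s
lifetime = N*P = 6364.0377 * 5529.7561 = 3.5191576e+07 s = 407.3099 days
years = 407.3099 / 365.25 = 1.1152 years

1.1152 years


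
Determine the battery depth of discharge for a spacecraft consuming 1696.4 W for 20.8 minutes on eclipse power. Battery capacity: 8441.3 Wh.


E_used = P * t / 60 = 1696.4 * 20.8 / 60 = 588.0853 Wh
DOD = E_used / E_total * 100 = 588.0853 / 8441.3 * 100
DOD = 6.9668 %

6.9668 %


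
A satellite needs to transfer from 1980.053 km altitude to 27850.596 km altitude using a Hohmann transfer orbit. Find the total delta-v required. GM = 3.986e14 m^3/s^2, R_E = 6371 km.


r1 = 8351.0530 km = 8.351053e+06 m
r2 = 34221.5960 km = 3.4221596e+07 m
dv1 = sqrt(mu/r1)*(sqrt(2*r2/(r1+r2)) - 1) = 1851.1462 m/s
dv2 = sqrt(mu/r2)*(1 - sqrt(2*r1/(r1+r2))) = 1275.1995 m/s
total dv = |dv1| + |dv2| = 1851.1462 + 1275.1995 = 3126.3458 m/s = 3.1263 km/s

3.1263 km/s


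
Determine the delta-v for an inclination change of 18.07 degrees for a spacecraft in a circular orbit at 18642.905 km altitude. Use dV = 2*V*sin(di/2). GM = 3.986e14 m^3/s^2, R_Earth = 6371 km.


r = 25013.9050 km = 2.5013905e+07 m
V = sqrt(mu/r) = 3991.8839 m/s
di = 18.07 deg = 0.315381 rad
dV = 2*V*sin(di/2) = 2*3991.8839*sin(0.1576905)
dV = 1253.7532 m/s = 1.2538 km/s

1.2538 km/s


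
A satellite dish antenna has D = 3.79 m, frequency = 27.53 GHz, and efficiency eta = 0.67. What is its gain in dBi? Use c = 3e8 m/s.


lambda = c/f = 3e8 / 2.753e+10 = 0.0108972 m
G = eta*(pi*D/lambda)^2 = 0.67*(pi*3.79/0.0108972)^2
G = 799876.3964 (linear)
G = 10*log10(799876.3964) = 59.0302 dBi

59.0302 dBi


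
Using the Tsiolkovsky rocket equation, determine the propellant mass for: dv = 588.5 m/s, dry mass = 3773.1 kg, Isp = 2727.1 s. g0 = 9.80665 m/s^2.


ve = Isp * g0 = 2727.1 * 9.80665 = 26743.715215 m/s
mass ratio = exp(dv/ve) = exp(588.5/26743.715215) = 1.02224907
m_prop = m_dry * (mr - 1) = 3773.1 * (1.02224907 - 1)
m_prop = 83.9480 kg

83.9480 kg


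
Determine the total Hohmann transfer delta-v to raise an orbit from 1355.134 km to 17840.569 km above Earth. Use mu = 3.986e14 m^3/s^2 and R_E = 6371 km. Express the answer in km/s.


r1 = 7726.1340 km = 7.726134e+06 m
r2 = 24211.5690 km = 2.4211569e+07 m
dv1 = sqrt(mu/r1)*(sqrt(2*r2/(r1+r2)) - 1) = 1661.5766 m/s
dv2 = sqrt(mu/r2)*(1 - sqrt(2*r1/(r1+r2))) = 1235.1986 m/s
total dv = |dv1| + |dv2| = 1661.5766 + 1235.1986 = 2896.7752 m/s = 2.8968 km/s

2.8968 km/s


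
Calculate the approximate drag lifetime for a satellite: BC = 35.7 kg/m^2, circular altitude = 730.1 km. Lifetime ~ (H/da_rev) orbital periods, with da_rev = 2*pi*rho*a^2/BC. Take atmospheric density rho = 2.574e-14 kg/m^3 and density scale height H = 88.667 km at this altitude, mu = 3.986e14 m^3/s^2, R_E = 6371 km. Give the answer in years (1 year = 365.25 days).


a = R_E + alt = 7101.1000 km = 7.1011e+06 m
da_rev = 2*pi*rho*a^2/BC = 2*pi*2.574e-14*(7.1011e+06)^2/35.7 = 0.228439632 m per revolution
N = H/da_rev = 88667.0000 m / 0.228439632 m = 388141.9315 revolutions
P = 2*pi*sqrt(a^3/mu) = 5955.2454 s
lifetime = N*P = 388141.9315 * 5955.2454 = 2.3114805e+09 s = 26753.2461 days
years = 26753.2461 / 365.25 = 73.2464 years

73.2464 years


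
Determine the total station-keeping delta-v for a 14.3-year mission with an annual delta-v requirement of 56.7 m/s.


dV = rate * years = 56.7 * 14.3
dV = 810.8100 m/s

810.8100 m/s


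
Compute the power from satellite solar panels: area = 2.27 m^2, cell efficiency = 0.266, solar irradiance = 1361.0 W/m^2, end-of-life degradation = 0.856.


P = area * eta * S * degradation
P = 2.27 * 0.266 * 1361.0 * 0.856
P = 703.4600 W

703.4600 W


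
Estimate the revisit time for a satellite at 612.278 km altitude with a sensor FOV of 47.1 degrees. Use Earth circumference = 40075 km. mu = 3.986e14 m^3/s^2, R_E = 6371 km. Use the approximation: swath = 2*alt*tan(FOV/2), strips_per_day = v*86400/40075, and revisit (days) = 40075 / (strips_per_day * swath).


swath = 2*612.278*tan(0.411025) = 533.7232 km
v = sqrt(mu/r) = 7555.0785 m/s = 7.5551 km/s
strips/day = v*86400/40075 = 7.5551*86400/40075 = 16.2884
coverage/day = strips * swath = 16.2884 * 533.7232 = 8693.5131 km
revisit = 40075 / 8693.5131 = 4.6098 days

4.6098 days


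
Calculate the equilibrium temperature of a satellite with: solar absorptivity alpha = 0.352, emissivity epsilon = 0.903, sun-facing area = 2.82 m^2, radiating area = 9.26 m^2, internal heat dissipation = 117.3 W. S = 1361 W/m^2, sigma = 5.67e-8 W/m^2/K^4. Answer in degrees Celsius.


Numerator = alpha*S*A_sun + Q_int = 0.352*1361*2.82 + 117.3 = 1468.2830 W
Denominator = eps*sigma*A_rad = 0.903*5.67e-8*9.26 = 4.7411293e-07 W/K^4
T^4 = 3.0969057e+09 K^4
T = 235.9022 K = -37.2478 C

-37.2478 degrees Celsius


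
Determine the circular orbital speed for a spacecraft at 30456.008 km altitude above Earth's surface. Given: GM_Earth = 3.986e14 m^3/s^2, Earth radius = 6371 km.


r = R_E + alt = 6371.0 + 30456.008 = 36827.0080 km = 3.6827008e+07 m
v = sqrt(mu/r) = sqrt(3.986e14 / 3.6827008e+07) = 3289.9207 m/s = 3.2899 km/s

3.2899 km/s


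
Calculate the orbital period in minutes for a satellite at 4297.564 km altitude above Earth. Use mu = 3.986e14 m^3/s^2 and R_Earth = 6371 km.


r = 10668.5640 km = 1.0668564e+07 m
T = 2*pi*sqrt(r^3/mu) = 2*pi*sqrt(1.2142774e+21 / 3.986e14)
T = 10966.5537 s = 182.7759 min

182.7759 minutes


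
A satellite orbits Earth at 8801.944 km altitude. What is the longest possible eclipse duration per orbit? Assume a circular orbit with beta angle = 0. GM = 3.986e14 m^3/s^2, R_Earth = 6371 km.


r = 15172.9440 km
T = 310.0022 min
Eclipse fraction = arcsin(R_E/r)/pi = arcsin(6371.0000/15172.9440)/pi
= arcsin(0.4198921)/pi = 0.1379321
Eclipse duration = 0.1379321 * 310.0022 = 42.7593 min

42.7593 minutes


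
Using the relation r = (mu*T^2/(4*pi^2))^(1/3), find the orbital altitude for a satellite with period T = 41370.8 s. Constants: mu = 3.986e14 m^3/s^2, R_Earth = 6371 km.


T = 41370.8 s
r = (mu*T^2/(4*pi^2))^(1/3) = (3.986e14 * 41370.8^2 / (4*pi^2))^(1/3)
r = 2.5853646e+07 m = 25853.6460 km
alt = r - R_E = 25853.6460 - 6371 = 19482.6460 km

19482.6460 km


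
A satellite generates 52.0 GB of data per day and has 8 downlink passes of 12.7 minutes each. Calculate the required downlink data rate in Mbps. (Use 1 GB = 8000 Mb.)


total contact time = 8 * 12.7 * 60 = 6096.0000 s
data = 52.0 GB = 416000.0000 Mb
rate = 416000.0000 / 6096.0000 = 68.2415 Mbps

68.2415 Mbps


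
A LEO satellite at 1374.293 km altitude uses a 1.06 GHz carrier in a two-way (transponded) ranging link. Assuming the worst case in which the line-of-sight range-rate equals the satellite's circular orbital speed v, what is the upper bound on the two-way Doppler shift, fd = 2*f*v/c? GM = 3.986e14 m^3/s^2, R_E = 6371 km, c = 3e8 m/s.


r = 7.745293e+06 m
v = sqrt(mu/r) = 7173.8075 m/s (worst-case radial velocity)
f = 1.06 GHz = 1.06e+09 Hz
fd = 2*f*v/c = 2*1.06e+09*7173.8075/3.0e+08
fd = 50694.9066 Hz

50694.9066 Hz


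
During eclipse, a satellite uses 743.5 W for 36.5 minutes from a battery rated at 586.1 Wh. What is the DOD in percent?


E_used = P * t / 60 = 743.5 * 36.5 / 60 = 452.2958 Wh
DOD = E_used / E_total * 100 = 452.2958 / 586.1 * 100
DOD = 77.1704 %

77.1704 %


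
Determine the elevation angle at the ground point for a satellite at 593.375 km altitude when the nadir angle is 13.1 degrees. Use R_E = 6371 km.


r = R_E + alt = 6964.3750 km
Law of sines in the satellite / Earth-center / ground-point triangle:
  sin(nadir)/R_E = sin(90 + el)/r  =>  cos(el) = (r/R_E)*sin(nadir)
cos(el) = (6964.3750 / 6371.0000) * sin(13.1 deg) = 0.2477609
el = arccos(0.2477609) = 75.6549 deg
(Earth-central angle = 90 - nadir - el = 1.2451 deg)

75.6549 degrees


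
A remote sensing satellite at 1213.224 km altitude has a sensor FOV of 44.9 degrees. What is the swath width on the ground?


FOV = 44.9 deg = 0.7836528 rad
swath = 2 * alt * tan(FOV/2) = 2 * 1213.224 * tan(0.3918264)
swath = 2 * 1213.224 * 0.4131915
swath = 1002.5878 km

1002.5878 km


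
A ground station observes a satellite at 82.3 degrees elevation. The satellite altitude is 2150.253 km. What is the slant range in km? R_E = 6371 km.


h = 2150.253 km, el = 82.3 deg
d = -R_E*sin(el) + sqrt((R_E*sin(el))^2 + 2*R_E*h + h^2)
d = -6371.0000*sin(1.4364) + sqrt((6371.0000*0.9909832)^2 + 2*6371.0000*2150.253 + 2150.253^2)
d = 2164.8348 km

2164.8348 km


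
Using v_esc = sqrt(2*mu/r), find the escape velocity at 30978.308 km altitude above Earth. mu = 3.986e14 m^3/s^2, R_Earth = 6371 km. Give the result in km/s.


r = 6371.0 + 30978.308 = 37349.3080 km = 3.7349308e+07 m
v_esc = sqrt(2*mu/r) = sqrt(2*3.986e14 / 3.7349308e+07)
v_esc = 4620.0041 m/s = 4.6200 km/s

4.6200 km/s


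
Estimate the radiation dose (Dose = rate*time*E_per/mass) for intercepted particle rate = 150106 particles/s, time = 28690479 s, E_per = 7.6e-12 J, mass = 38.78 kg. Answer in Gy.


Total energy deposited = rate * time * E_per
  = 150106 * 28690479 * 7.6e-12 = 32.7303 J
Dose = E_total / mass = 32.7303 / 38.78
Dose = 0.8439984 Gy

0.8440 Gy


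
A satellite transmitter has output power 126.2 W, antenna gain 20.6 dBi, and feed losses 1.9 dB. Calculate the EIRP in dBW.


Pt = 126.2 W = 21.0106 dBW
EIRP = Pt_dBW + Gt - losses = 21.0106 + 20.6 - 1.9 = 39.7106 dBW

39.7106 dBW


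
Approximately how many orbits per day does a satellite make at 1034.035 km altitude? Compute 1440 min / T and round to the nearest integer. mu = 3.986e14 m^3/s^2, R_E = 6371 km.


r = 7.405035e+06 m
T = 2*pi*sqrt(r^3/mu) = 6341.6445 s = 105.6941 min
revs/day = 1440 / 105.6941 = 13.6242
Rounded: 14 revolutions per day

14 revolutions per day


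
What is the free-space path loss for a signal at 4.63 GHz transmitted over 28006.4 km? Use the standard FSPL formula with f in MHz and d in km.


f = 4.63 GHz = 4630.0000 MHz
d = 28006.4 km
FSPL = 32.44 + 20*log10(4630.0000) + 20*log10(28006.4)
FSPL = 32.44 + 73.3116 + 88.9451
FSPL = 194.6968 dB

194.6968 dB


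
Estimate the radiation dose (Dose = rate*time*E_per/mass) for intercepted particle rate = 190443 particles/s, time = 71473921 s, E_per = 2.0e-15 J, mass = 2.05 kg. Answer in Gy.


Total energy deposited = rate * time * E_per
  = 190443 * 71473921 * 2.0e-15 = 0.02722342 J
Dose = E_total / mass = 0.02722342 / 2.05
Dose = 0.01327972 Gy

0.0133 Gy


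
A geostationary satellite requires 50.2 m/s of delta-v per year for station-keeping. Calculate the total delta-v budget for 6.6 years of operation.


dV = rate * years = 50.2 * 6.6
dV = 331.3200 m/s

331.3200 m/s


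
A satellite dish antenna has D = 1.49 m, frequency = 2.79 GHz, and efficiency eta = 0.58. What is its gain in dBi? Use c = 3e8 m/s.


lambda = c/f = 3e8 / 2.79e+09 = 0.1075269 m
G = eta*(pi*D/lambda)^2 = 0.58*(pi*1.49/0.1075269)^2
G = 1099.1733 (linear)
G = 10*log10(1099.1733) = 30.4107 dBi

30.4107 dBi


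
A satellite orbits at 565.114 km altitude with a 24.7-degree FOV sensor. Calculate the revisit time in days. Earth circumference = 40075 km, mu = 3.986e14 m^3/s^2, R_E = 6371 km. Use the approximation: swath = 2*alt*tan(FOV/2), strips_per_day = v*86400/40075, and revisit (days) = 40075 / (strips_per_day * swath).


swath = 2*565.114*tan(0.2155482) = 247.4630 km
v = sqrt(mu/r) = 7580.7214 m/s = 7.5807 km/s
strips/day = v*86400/40075 = 7.5807*86400/40075 = 16.3437
coverage/day = strips * swath = 16.3437 * 247.4630 = 4044.4636 km
revisit = 40075 / 4044.4636 = 9.9086 days

9.9086 days


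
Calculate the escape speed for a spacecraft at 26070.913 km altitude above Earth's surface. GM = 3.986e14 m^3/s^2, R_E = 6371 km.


r = 6371.0 + 26070.913 = 32441.9130 km = 3.2441913e+07 m
v_esc = sqrt(2*mu/r) = sqrt(2*3.986e14 / 3.2441913e+07)
v_esc = 4957.1312 m/s = 4.9571 km/s

4.9571 km/s


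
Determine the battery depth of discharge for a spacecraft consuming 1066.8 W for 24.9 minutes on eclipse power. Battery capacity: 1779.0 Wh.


E_used = P * t / 60 = 1066.8 * 24.9 / 60 = 442.7220 Wh
DOD = E_used / E_total * 100 = 442.7220 / 1779.0 * 100
DOD = 24.8860 %

24.8860 %


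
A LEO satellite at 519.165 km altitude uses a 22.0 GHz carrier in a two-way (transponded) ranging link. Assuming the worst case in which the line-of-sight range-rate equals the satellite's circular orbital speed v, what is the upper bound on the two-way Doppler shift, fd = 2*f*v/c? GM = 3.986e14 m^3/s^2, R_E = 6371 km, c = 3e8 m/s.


r = 6.890165e+06 m
v = sqrt(mu/r) = 7605.9565 m/s (worst-case radial velocity)
f = 22.0 GHz = 2.2e+10 Hz
fd = 2*f*v/c = 2*2.2e+10*7605.9565/3.0e+08
fd = 1.1155403e+06 Hz

1.1155e+06 Hz


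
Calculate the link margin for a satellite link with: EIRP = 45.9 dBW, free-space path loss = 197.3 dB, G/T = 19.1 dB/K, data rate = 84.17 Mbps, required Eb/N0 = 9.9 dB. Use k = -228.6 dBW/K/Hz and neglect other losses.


C/N0 = EIRP - FSPL + G/T - k = 45.9 - 197.3 + 19.1 - (-228.6)
C/N0 = 96.3000 dB-Hz
R_b = 84.17 Mbps = 8.417e+07 bps -> 10*log10(R_b) = 79.2516 dB-Hz
Eb/N0 = C/N0 - 10*log10(R_b) = 96.3000 - 79.2516 = 17.0484 dB
Margin = Eb/N0 - Eb/N0_req = 17.0484 - 9.9 = 7.1484 dB (link closes)

7.1484 dB


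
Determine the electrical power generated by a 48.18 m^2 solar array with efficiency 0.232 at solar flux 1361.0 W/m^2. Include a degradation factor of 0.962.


P = area * eta * S * degradation
P = 48.18 * 0.232 * 1361.0 * 0.962
P = 14634.8400 W

14634.8400 W


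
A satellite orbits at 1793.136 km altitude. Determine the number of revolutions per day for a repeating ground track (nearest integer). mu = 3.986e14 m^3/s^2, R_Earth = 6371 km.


r = 8.164136e+06 m
T = 2*pi*sqrt(r^3/mu) = 7341.3608 s = 122.3560 min
revs/day = 1440 / 122.3560 = 11.7689
Rounded: 12 revolutions per day

12 revolutions per day


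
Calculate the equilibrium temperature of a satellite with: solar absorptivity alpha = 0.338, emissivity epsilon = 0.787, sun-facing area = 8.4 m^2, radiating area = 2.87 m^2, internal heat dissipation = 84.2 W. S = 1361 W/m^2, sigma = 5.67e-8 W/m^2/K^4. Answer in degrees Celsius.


Numerator = alpha*S*A_sun + Q_int = 0.338*1361*8.4 + 84.2 = 3948.3512 W
Denominator = eps*sigma*A_rad = 0.787*5.67e-8*2.87 = 1.2806772e-07 W/K^4
T^4 = 3.0830182e+10 K^4
T = 419.0289 K = 145.8789 C

145.8789 degrees Celsius


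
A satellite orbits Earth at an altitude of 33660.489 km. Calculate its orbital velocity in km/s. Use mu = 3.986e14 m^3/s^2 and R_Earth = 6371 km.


r = R_E + alt = 6371.0 + 33660.489 = 40031.4890 km = 4.0031489e+07 m
v = sqrt(mu/r) = sqrt(3.986e14 / 4.0031489e+07) = 3155.4970 m/s = 3.1555 km/s

3.1555 km/s


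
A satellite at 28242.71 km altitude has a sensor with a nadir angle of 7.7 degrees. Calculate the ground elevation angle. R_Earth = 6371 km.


r = R_E + alt = 34613.7100 km
Law of sines in the satellite / Earth-center / ground-point triangle:
  sin(nadir)/R_E = sin(90 + el)/r  =>  cos(el) = (r/R_E)*sin(nadir)
cos(el) = (34613.7100 / 6371.0000) * sin(7.7 deg) = 0.7279484
el = arccos(0.7279484) = 43.2853 deg
(Earth-central angle = 90 - nadir - el = 39.0147 deg)

43.2853 degrees


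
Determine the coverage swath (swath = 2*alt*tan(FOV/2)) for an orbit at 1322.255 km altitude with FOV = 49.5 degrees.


FOV = 49.5 deg = 0.863938 rad
swath = 2 * alt * tan(FOV/2) = 2 * 1322.255 * tan(0.431969)
swath = 2 * 1322.255 * 0.4610063
swath = 1219.1358 km

1219.1358 km


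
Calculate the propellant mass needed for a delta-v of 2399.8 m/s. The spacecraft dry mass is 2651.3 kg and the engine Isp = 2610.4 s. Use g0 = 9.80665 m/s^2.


ve = Isp * g0 = 2610.4 * 9.80665 = 25599.279160 m/s
mass ratio = exp(dv/ve) = exp(2399.8/25599.279160) = 1.09827946
m_prop = m_dry * (mr - 1) = 2651.3 * (1.09827946 - 1)
m_prop = 260.5683 kg

260.5683 kg


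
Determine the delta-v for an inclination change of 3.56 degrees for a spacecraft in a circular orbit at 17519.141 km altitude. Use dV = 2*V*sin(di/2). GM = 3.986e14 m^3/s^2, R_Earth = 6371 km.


r = 23890.1410 km = 2.3890141e+07 m
V = sqrt(mu/r) = 4084.6918 m/s
di = 3.56 deg = 0.06213372 rad
dV = 2*V*sin(di/2) = 2*4084.6918*sin(0.03106686)
dV = 253.7563 m/s = 0.2537563 km/s

0.2538 km/s


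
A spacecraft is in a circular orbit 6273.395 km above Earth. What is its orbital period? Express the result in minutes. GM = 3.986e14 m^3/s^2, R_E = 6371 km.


r = 12644.3950 km = 1.2644395e+07 m
T = 2*pi*sqrt(r^3/mu) = 2*pi*sqrt(2.021595e+21 / 3.986e14)
T = 14150.0607 s = 235.8343 min

235.8343 minutes


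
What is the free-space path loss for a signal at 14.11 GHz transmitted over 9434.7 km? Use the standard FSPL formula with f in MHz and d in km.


f = 14.11 GHz = 14110.0000 MHz
d = 9434.7 km
FSPL = 32.44 + 20*log10(14110.0000) + 20*log10(9434.7)
FSPL = 32.44 + 82.9905 + 79.4946
FSPL = 194.9251 dB

194.9251 dB


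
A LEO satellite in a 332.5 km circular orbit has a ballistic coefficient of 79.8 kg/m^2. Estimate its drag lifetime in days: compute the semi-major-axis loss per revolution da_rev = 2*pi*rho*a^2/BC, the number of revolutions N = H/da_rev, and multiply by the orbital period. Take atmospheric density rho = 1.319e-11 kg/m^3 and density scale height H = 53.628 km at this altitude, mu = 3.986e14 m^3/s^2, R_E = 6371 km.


a = R_E + alt = 6703.5000 km = 6.7035e+06 m
da_rev = 2*pi*rho*a^2/BC = 2*pi*1.319e-11*(6.7035e+06)^2/79.8 = 46.668624 m per revolution
N = H/da_rev = 53628.0000 m / 46.668624 m = 1149.1232 revolutions
P = 2*pi*sqrt(a^3/mu) = 5462.1502 s
lifetime = N*P = 1149.1232 * 5462.1502 = 6.2766837e+06 s = 72.6468 days

72.6468 days


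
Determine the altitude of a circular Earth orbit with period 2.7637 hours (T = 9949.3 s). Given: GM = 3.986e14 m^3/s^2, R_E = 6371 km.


T = 9949.3 s
r = (mu*T^2/(4*pi^2))^(1/3) = (3.986e14 * 9949.3^2 / (4*pi^2))^(1/3)
r = 9.9981781e+06 m = 9998.1781 km
alt = r - R_E = 9998.1781 - 6371 = 3627.1781 km

3627.1781 km


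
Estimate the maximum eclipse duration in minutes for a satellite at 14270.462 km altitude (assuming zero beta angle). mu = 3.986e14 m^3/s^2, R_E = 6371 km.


r = 20641.4620 km
T = 491.8930 min
Eclipse fraction = arcsin(R_E/r)/pi = arcsin(6371.0000/20641.4620)/pi
= arcsin(0.3086506)/pi = 0.09987738
Eclipse duration = 0.09987738 * 491.8930 = 49.1290 min

49.1290 minutes


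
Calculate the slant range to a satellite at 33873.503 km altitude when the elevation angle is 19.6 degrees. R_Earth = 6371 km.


h = 33873.503 km, el = 19.6 deg
d = -R_E*sin(el) + sqrt((R_E*sin(el))^2 + 2*R_E*h + h^2)
d = -6371.0000*sin(0.3420845) + sqrt((6371.0000*0.3354516)^2 + 2*6371.0000*33873.503 + 33873.503^2)
d = 37657.2829 km

37657.2829 km


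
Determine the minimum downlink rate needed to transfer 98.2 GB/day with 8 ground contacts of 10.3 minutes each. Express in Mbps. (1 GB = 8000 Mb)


total contact time = 8 * 10.3 * 60 = 4944.0000 s
data = 98.2 GB = 785600.0000 Mb
rate = 785600.0000 / 4944.0000 = 158.8997 Mbps

158.8997 Mbps


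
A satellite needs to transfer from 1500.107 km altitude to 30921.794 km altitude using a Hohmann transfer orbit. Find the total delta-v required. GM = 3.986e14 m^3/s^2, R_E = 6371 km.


r1 = 7871.1070 km = 7.871107e+06 m
r2 = 37292.7940 km = 3.7292794e+07 m
dv1 = sqrt(mu/r1)*(sqrt(2*r2/(r1+r2)) - 1) = 2028.7315 m/s
dv2 = sqrt(mu/r2)*(1 - sqrt(2*r1/(r1+r2))) = 1339.1504 m/s
total dv = |dv1| + |dv2| = 2028.7315 + 1339.1504 = 3367.8819 m/s = 3.3679 km/s

3.3679 km/s


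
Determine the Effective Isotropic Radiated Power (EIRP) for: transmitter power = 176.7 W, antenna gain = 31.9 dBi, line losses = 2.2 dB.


Pt = 176.7 W = 22.4724 dBW
EIRP = Pt_dBW + Gt - losses = 22.4724 + 31.9 - 2.2 = 52.1724 dBW

52.1724 dBW


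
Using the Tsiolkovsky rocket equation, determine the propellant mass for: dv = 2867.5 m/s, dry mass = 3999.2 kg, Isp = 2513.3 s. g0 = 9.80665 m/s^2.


ve = Isp * g0 = 2513.3 * 9.80665 = 24647.053445 m/s
mass ratio = exp(dv/ve) = exp(2867.5/24647.053445) = 1.12338057
m_prop = m_dry * (mr - 1) = 3999.2 * (1.12338057 - 1)
m_prop = 493.4236 kg

493.4236 kg


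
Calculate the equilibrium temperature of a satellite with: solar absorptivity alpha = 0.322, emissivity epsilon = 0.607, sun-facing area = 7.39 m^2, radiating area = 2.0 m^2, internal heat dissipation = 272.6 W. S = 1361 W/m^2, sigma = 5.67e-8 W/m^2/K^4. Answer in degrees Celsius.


Numerator = alpha*S*A_sun + Q_int = 0.322*1361*7.39 + 272.6 = 3511.2084 W
Denominator = eps*sigma*A_rad = 0.607*5.67e-8*2.0 = 6.88338e-08 W/K^4
T^4 = 5.1009945e+10 K^4
T = 475.2408 K = 202.0908 C

202.0908 degrees Celsius


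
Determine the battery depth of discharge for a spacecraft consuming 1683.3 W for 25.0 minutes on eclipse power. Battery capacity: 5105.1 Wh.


E_used = P * t / 60 = 1683.3 * 25.0 / 60 = 701.3750 Wh
DOD = E_used / E_total * 100 = 701.3750 / 5105.1 * 100
DOD = 13.7387 %

13.7387 %


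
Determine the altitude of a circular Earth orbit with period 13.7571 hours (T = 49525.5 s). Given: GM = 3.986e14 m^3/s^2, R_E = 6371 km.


T = 49525.5 s
r = (mu*T^2/(4*pi^2))^(1/3) = (3.986e14 * 49525.5^2 / (4*pi^2))^(1/3)
r = 2.9148202e+07 m = 29148.2016 km
alt = r - R_E = 29148.2016 - 6371 = 22777.2016 km

22777.2016 km


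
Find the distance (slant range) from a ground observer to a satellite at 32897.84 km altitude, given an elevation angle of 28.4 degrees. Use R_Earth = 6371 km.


h = 32897.84 km, el = 28.4 deg
d = -R_E*sin(el) + sqrt((R_E*sin(el))^2 + 2*R_E*h + h^2)
d = -6371.0000*sin(0.4956735) + sqrt((6371.0000*0.4756242)^2 + 2*6371.0000*32897.84 + 32897.84^2)
d = 35836.6771 km

35836.6771 km


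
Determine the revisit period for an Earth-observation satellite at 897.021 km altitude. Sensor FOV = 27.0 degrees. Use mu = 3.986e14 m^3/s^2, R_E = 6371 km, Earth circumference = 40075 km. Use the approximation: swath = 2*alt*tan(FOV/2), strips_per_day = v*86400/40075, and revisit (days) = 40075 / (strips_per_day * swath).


swath = 2*897.021*tan(0.2356194) = 430.7114 km
v = sqrt(mu/r) = 7405.6053 m/s = 7.4056 km/s
strips/day = v*86400/40075 = 7.4056*86400/40075 = 15.9662
coverage/day = strips * swath = 15.9662 * 430.7114 = 6876.8114 km
revisit = 40075 / 6876.8114 = 5.8276 days

5.8276 days


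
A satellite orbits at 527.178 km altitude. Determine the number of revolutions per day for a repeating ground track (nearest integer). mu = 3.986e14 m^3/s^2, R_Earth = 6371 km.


r = 6.898178e+06 m
T = 2*pi*sqrt(r^3/mu) = 5701.8110 s = 95.0302 min
revs/day = 1440 / 95.0302 = 15.1531
Rounded: 15 revolutions per day

15 revolutions per day


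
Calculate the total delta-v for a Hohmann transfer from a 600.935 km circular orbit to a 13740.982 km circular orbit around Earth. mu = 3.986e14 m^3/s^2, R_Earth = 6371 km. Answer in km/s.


r1 = 6971.9350 km = 6.971935e+06 m
r2 = 20111.9820 km = 2.0111982e+07 m
dv1 = sqrt(mu/r1)*(sqrt(2*r2/(r1+r2)) - 1) = 1653.4246 m/s
dv2 = sqrt(mu/r2)*(1 - sqrt(2*r1/(r1+r2))) = 1257.5465 m/s
total dv = |dv1| + |dv2| = 1653.4246 + 1257.5465 = 2910.9711 m/s = 2.9110 km/s

2.9110 km/s


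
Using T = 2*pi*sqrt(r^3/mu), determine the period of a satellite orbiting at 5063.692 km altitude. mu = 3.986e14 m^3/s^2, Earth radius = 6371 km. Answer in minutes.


r = 11434.6920 km = 1.1434692e+07 m
T = 2*pi*sqrt(r^3/mu) = 2*pi*sqrt(1.4951109e+21 / 3.986e14)
T = 12168.8049 s = 202.8134 min

202.8134 minutes


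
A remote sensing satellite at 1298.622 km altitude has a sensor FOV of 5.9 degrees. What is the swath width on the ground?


FOV = 5.9 deg = 0.1029744 rad
swath = 2 * alt * tan(FOV/2) = 2 * 1298.622 * tan(0.05148721)
swath = 2 * 1298.622 * 0.05153276
swath = 133.8431 km

133.8431 km


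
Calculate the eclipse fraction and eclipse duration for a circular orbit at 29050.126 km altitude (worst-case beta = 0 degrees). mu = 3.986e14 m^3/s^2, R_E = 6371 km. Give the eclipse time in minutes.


r = 35421.1260 km
T = 1105.7413 min
Eclipse fraction = arcsin(R_E/r)/pi = arcsin(6371.0000/35421.1260)/pi
= arcsin(0.1798644)/pi = 0.0575659
Eclipse duration = 0.0575659 * 1105.7413 = 63.6530 min

63.6530 minutes


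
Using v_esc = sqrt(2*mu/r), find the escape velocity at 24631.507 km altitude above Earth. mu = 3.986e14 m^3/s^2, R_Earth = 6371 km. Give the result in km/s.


r = 6371.0 + 24631.507 = 31002.5070 km = 3.1002507e+07 m
v_esc = sqrt(2*mu/r) = sqrt(2*3.986e14 / 3.1002507e+07)
v_esc = 5070.9022 m/s = 5.0709 km/s

5.0709 km/s


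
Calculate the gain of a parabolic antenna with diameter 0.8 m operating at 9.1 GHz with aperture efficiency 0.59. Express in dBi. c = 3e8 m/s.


lambda = c/f = 3e8 / 9.1e+09 = 0.03296703 m
G = eta*(pi*D/lambda)^2 = 0.59*(pi*0.8/0.03296703)^2
G = 3429.0357 (linear)
G = 10*log10(3429.0357) = 35.3517 dBi

35.3517 dBi


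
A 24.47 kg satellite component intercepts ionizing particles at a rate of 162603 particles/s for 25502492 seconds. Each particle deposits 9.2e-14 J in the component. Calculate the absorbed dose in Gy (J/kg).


Total energy deposited = rate * time * E_per
  = 162603 * 25502492 * 9.2e-14 = 0.3815039 J
Dose = E_total / mass = 0.3815039 / 24.47
Dose = 0.01559068 Gy

0.0156 Gy


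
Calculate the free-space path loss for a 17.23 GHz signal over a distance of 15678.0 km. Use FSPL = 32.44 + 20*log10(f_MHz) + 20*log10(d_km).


f = 17.23 GHz = 17230.0000 MHz
d = 15678.0 km
FSPL = 32.44 + 20*log10(17230.0000) + 20*log10(15678.0)
FSPL = 32.44 + 84.7257 + 83.9058
FSPL = 201.0715 dB

201.0715 dB


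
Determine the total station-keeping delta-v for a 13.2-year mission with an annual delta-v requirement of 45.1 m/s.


dV = rate * years = 45.1 * 13.2
dV = 595.3200 m/s

595.3200 m/s


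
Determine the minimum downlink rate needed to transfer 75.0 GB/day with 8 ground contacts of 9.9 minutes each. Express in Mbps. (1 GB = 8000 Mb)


total contact time = 8 * 9.9 * 60 = 4752.0000 s
data = 75.0 GB = 600000.0000 Mb
rate = 600000.0000 / 4752.0000 = 126.2626 Mbps

126.2626 Mbps


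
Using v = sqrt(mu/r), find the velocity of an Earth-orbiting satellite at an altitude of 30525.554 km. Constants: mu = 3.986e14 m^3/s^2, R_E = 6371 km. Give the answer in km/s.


r = R_E + alt = 6371.0 + 30525.554 = 36896.5540 km = 3.6896554e+07 m
v = sqrt(mu/r) = sqrt(3.986e14 / 3.6896554e+07) = 3286.8187 m/s = 3.2868 km/s

3.2868 km/s


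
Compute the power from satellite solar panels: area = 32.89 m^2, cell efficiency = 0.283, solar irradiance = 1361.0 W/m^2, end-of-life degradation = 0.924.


P = area * eta * S * degradation
P = 32.89 * 0.283 * 1361.0 * 0.924
P = 11705.2422 W

11705.2422 W


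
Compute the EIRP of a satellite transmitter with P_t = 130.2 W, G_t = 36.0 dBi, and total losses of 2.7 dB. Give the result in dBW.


Pt = 130.2 W = 21.1461 dBW
EIRP = Pt_dBW + Gt - losses = 21.1461 + 36.0 - 2.7 = 54.4461 dBW

54.4461 dBW


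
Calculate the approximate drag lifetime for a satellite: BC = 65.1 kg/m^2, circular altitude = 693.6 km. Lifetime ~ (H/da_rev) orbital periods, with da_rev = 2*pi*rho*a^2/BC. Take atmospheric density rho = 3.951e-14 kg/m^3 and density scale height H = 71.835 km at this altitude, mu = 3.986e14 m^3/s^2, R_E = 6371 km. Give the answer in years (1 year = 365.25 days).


a = R_E + alt = 7064.6000 km = 7.0646e+06 m
da_rev = 2*pi*rho*a^2/BC = 2*pi*3.951e-14*(7.0646e+06)^2/65.1 = 0.190318525 m per revolution
N = H/da_rev = 71835.0000 m / 0.190318525 m = 377446.1785 revolutions
P = 2*pi*sqrt(a^3/mu) = 5909.3891 s
lifetime = N*P = 377446.1785 * 5909.3891 = 2.2304763e+09 s = 25815.6983 days
years = 25815.6983 / 365.25 = 70.6795 years

70.6795 years


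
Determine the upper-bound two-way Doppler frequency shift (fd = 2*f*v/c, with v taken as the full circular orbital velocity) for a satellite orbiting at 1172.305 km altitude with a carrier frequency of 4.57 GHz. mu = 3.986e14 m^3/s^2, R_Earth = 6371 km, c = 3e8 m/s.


r = 7.543305e+06 m
v = sqrt(mu/r) = 7269.2200 m/s (worst-case radial velocity)
f = 4.57 GHz = 4.57e+09 Hz
fd = 2*f*v/c = 2*4.57e+09*7269.2200/3.0e+08
fd = 221468.9029 Hz

221468.9029 Hz


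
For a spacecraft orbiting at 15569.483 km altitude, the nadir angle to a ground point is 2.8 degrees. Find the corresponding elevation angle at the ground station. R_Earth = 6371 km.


r = R_E + alt = 21940.4830 km
Law of sines in the satellite / Earth-center / ground-point triangle:
  sin(nadir)/R_E = sin(90 + el)/r  =>  cos(el) = (r/R_E)*sin(nadir)
cos(el) = (21940.4830 / 6371.0000) * sin(2.8 deg) = 0.1682291
el = arccos(0.1682291) = 80.3151 deg
(Earth-central angle = 90 - nadir - el = 6.8849 deg)

80.3151 degrees
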